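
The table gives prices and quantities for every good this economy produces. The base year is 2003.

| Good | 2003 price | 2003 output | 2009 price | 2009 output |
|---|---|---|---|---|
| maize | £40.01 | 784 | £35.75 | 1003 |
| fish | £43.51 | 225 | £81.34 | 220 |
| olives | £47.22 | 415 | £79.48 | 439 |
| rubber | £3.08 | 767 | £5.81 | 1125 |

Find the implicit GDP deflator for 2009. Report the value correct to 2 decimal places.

128.80

Nominal GDP 2009 = 35.75·1003 + 81.34·220 + 79.48·439 + 5.81·1125 = 95180.02.
Real GDP 2009 (at 2003 prices) = 40.01·1003 + 43.51·220 + 47.22·439 + 3.08·1125 = 73896.81.
Deflator = Nominal/Real × 100 = 95180.02/73896.81 × 100 = 128.801.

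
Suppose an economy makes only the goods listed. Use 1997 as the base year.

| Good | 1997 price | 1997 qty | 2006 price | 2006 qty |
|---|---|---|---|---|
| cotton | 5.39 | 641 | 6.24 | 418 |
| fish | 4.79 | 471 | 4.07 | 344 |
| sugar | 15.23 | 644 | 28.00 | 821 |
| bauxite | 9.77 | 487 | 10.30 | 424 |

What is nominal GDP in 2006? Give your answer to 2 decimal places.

Nominal GDP 2006 = Σ (p_2006 × q_2006) = 6.24·418 + 4.07·344 + 28.00·821 + 10.30·424 = 31363.60.

31363.60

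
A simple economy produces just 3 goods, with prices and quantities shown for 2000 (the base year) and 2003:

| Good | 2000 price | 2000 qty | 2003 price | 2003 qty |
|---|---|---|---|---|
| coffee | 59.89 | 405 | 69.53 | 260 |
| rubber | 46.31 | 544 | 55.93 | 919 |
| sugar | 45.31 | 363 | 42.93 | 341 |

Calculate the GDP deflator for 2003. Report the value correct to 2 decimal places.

Nominal GDP 2003 = 69.53·260 + 55.93·919 + 42.93·341 = 84116.60.
Real GDP 2003 (at 2000 prices) = 59.89·260 + 46.31·919 + 45.31·341 = 73581.00.
Deflator = Nominal/Real × 100 = 84116.60/73581.00 × 100 = 114.318.

114.32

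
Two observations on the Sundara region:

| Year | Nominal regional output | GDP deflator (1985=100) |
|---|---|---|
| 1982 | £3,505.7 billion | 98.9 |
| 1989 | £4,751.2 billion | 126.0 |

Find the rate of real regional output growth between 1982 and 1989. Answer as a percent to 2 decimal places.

6.38%

Deflate each year: 1982 → 3505.7/0.989 = 3544.69; 1989 → 4751.2/1.260 = 3770.79.
So real regional output changed by 3770.79/3544.69 − 1 = 0.0638, i.e. 6.38%.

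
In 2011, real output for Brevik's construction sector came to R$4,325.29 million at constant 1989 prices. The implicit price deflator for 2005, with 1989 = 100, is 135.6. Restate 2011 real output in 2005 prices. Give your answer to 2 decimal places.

R$5,865.09 million

Real output in 2005 prices = Real output in 1989 prices × (P_2005/P_1989) = 4325.29 × 1.356 = 5865.09.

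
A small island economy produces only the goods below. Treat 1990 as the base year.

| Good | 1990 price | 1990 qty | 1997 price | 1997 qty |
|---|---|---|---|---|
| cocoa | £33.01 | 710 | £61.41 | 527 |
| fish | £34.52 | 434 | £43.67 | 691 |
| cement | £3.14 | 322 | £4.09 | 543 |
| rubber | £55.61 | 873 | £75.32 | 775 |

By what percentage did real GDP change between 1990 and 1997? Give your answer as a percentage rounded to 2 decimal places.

Real GDP 1990 = Nominal GDP 1990 = 33.01·710 + 34.52·434 + 3.14·322 + 55.61·873 = 87977.39.
Real GDP 1997 (at 1990 prices) = 33.01·527 + 34.52·691 + 3.14·543 + 55.61·775 = 86052.36.
Real growth = 86052.36/87977.39 − 1 = -0.0219.

-2.19%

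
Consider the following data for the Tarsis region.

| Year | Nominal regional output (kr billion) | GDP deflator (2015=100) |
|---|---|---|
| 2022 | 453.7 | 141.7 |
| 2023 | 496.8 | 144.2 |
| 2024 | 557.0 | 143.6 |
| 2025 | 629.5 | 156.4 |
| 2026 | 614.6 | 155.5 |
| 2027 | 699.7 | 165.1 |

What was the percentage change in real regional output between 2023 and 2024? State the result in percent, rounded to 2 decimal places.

Real regional output 2023 = 496.8/1.442 = 344.52.
Real regional output 2024 = 557.0/1.436 = 387.88.
Change = 387.88/344.52 − 1 = 0.1259.

12.59%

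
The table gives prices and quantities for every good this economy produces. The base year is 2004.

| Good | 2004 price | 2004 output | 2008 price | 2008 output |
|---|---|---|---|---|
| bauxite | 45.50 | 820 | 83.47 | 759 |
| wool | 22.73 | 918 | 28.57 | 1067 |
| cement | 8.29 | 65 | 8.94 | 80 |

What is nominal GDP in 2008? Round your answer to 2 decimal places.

94553.12

Nominal GDP 2008 = Σ (p_2008 × q_2008) = 83.47·759 + 28.57·1067 + 8.94·80 = 94553.12.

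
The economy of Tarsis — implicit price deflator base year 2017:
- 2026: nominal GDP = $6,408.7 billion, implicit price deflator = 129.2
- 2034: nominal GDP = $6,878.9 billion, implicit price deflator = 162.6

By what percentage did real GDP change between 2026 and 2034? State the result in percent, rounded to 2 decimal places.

-14.71%

Deflate each year: 2026 → 6408.7/1.292 = 4960.29; 2034 → 6878.9/1.626 = 4230.57.
So real GDP changed by 4230.57/4960.29 − 1 = -0.1471, i.e. -14.71%.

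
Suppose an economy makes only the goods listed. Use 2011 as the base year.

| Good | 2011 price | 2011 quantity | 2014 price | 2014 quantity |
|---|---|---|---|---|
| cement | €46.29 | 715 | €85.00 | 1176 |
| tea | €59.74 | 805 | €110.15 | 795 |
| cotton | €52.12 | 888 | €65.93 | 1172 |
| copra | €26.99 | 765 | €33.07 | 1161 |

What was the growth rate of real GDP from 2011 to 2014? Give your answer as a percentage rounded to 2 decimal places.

31.21%

Real GDP 2011 = Nominal GDP 2011 = 46.29·715 + 59.74·805 + 52.12·888 + 26.99·765 = 148117.96.
Real GDP 2014 (at 2011 prices) = 46.29·1176 + 59.74·795 + 52.12·1172 + 26.99·1161 = 194350.37.
Real growth = 194350.37/148117.96 − 1 = 0.3121.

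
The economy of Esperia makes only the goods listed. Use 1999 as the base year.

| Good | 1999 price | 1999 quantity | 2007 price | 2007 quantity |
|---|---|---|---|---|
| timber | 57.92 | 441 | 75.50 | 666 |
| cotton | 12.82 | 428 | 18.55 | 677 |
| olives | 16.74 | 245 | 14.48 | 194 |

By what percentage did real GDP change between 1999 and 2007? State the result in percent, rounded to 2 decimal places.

43.75%

Real GDP 1999 = Nominal GDP 1999 = 57.92·441 + 12.82·428 + 16.74·245 = 35130.98.
Real GDP 2007 (at 1999 prices) = 57.92·666 + 12.82·677 + 16.74·194 = 50501.42.
Real growth = 50501.42/35130.98 − 1 = 0.4375.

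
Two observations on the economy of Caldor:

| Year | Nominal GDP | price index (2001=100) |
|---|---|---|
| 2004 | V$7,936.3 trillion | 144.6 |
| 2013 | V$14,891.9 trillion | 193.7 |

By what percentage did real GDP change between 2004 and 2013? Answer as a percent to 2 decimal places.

Deflate each year: 2004 → 7936.3/1.446 = 5488.45; 2013 → 14891.9/1.937 = 7688.13.
So real GDP changed by 7688.13/5488.45 − 1 = 0.4008, i.e. 40.08%.

40.08%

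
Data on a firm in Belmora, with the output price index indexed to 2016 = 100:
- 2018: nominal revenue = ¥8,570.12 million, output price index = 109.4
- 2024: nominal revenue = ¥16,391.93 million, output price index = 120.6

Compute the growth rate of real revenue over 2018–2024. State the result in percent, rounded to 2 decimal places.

Deflate each year: 2018 → 8570.12/1.094 = 7833.75; 2024 → 16391.93/1.206 = 13591.98.
So real revenue changed by 13591.98/7833.75 − 1 = 0.7351, i.e. 73.51%.

73.51%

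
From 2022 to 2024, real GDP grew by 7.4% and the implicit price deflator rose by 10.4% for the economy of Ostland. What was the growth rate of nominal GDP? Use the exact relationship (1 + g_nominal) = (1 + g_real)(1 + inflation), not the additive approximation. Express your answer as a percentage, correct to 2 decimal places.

(1 + g_nom) = (1 + g_real)(1 + π) = 1.0740 × 1.1040 = 1.18570.

18.57%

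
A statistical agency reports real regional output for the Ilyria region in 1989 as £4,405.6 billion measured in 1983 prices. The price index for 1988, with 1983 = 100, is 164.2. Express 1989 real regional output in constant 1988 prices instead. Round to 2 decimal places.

Real regional output in 1988 prices = Real regional output in 1983 prices × (P_1988/P_1983) = 4405.6 × 1.642 = 7234.00.

£7,234.00 billion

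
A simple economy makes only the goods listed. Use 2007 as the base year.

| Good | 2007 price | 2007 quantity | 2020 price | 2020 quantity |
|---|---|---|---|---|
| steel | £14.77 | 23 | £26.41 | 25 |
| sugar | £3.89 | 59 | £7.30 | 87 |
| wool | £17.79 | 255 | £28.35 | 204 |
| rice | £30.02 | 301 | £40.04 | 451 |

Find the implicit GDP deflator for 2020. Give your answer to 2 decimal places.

Nominal GDP 2020 = 26.41·25 + 7.30·87 + 28.35·204 + 40.04·451 = 25136.79.
Real GDP 2020 (at 2007 prices) = 14.77·25 + 3.89·87 + 17.79·204 + 30.02·451 = 17875.86.
Deflator = Nominal/Real × 100 = 25136.79/17875.86 × 100 = 140.619.

140.62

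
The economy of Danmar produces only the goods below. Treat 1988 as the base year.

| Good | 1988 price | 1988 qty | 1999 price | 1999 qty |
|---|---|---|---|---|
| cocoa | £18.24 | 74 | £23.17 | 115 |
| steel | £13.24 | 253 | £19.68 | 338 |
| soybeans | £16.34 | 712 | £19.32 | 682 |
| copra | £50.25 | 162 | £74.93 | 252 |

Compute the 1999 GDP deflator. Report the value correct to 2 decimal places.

Nominal GDP 1999 = 23.17·115 + 19.68·338 + 19.32·682 + 74.93·252 = 41374.99.
Real GDP 1999 (at 1988 prices) = 18.24·115 + 13.24·338 + 16.34·682 + 50.25·252 = 30379.60.
Deflator = Nominal/Real × 100 = 41374.99/30379.60 × 100 = 136.193.

136.19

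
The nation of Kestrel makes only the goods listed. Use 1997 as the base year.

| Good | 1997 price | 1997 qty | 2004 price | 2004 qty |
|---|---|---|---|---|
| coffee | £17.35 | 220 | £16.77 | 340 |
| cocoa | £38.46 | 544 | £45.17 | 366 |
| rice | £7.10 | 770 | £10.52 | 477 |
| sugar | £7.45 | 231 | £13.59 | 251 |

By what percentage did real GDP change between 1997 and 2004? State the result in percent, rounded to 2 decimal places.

Real GDP 1997 = Nominal GDP 1997 = 17.35·220 + 38.46·544 + 7.10·770 + 7.45·231 = 31927.19.
Real GDP 2004 (at 1997 prices) = 17.35·340 + 38.46·366 + 7.10·477 + 7.45·251 = 25232.01.
Real growth = 25232.01/31927.19 − 1 = -0.2097.

-20.97%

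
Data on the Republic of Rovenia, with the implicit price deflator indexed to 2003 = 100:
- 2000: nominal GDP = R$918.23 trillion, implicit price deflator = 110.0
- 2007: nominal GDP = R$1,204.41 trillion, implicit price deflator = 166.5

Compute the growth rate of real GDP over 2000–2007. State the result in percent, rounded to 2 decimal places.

Real GDP 2000 = 918.23 / 1.100 = 834.75.
Real GDP 2007 = 1204.41 / 1.665 = 723.37.
Real growth = 723.37 / 834.75 − 1 = -0.1334.

-13.34%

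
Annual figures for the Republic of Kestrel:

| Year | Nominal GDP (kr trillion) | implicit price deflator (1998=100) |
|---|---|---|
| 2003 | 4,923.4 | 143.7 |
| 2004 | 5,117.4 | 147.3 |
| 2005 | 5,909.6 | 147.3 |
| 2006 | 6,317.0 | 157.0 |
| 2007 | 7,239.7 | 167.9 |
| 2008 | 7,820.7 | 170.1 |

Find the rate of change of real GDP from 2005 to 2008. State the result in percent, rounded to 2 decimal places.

14.60%

Real GDP 2005 = 5909.6/1.473 = 4011.95.
Real GDP 2008 = 7820.7/1.701 = 4597.71.
Change = 4597.71/4011.95 − 1 = 0.1460.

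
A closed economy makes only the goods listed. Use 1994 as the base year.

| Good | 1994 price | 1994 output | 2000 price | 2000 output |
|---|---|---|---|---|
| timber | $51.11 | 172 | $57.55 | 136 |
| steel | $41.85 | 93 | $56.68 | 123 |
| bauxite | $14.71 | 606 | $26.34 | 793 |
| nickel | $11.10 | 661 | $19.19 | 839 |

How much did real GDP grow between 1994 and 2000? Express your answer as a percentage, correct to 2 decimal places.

14.32%

Real GDP 1994 = Nominal GDP 1994 = 51.11·172 + 41.85·93 + 14.71·606 + 11.10·661 = 28934.33.
Real GDP 2000 (at 1994 prices) = 51.11·136 + 41.85·123 + 14.71·793 + 11.10·839 = 33076.44.
Real growth = 33076.44/28934.33 − 1 = 0.1432.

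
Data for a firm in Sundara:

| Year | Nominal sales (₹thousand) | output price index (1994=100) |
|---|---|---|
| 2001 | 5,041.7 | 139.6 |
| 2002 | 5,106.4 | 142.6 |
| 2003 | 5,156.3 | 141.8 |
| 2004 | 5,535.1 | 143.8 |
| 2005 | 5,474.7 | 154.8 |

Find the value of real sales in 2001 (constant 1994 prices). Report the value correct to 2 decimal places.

Real sales 2001 = 5041.7 / 1.396 = 3611.53.

₹3,611.53 thousand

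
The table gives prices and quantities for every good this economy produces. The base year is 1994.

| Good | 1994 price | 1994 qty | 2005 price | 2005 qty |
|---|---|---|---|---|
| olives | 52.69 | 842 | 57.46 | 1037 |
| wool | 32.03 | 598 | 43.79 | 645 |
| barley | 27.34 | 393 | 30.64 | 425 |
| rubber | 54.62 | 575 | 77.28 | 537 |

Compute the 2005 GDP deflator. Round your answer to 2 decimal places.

122.45

Nominal GDP 2005 = 57.46·1037 + 43.79·645 + 30.64·425 + 77.28·537 = 142351.93.
Real GDP 2005 (at 1994 prices) = 52.69·1037 + 32.03·645 + 27.34·425 + 54.62·537 = 116249.32.
Deflator = Nominal/Real × 100 = 142351.93/116249.32 × 100 = 122.454.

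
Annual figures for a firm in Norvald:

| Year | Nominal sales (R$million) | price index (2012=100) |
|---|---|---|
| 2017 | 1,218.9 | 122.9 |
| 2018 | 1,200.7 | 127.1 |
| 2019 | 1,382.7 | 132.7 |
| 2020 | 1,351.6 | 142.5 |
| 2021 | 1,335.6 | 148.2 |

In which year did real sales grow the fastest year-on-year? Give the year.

2019

2018: real = 1200.7/1.271 = 944.69; growth vs 2017 (991.78) = -4.75%.
2019: real = 1382.7/1.327 = 1041.97; growth vs 2018 (944.69) = 10.30%.
2020: real = 1351.6/1.425 = 948.49; growth vs 2019 (1041.97) = -8.97%.
2021: real = 1335.6/1.482 = 901.21; growth vs 2020 (948.49) = -4.98%.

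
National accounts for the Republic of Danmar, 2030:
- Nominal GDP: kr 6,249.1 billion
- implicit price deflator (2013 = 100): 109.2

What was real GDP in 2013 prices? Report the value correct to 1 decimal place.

kr 5,722.6 billion

Real GDP = Nominal / (implicit price deflator/100) = 6249.1 / 1.092 = 5722.62.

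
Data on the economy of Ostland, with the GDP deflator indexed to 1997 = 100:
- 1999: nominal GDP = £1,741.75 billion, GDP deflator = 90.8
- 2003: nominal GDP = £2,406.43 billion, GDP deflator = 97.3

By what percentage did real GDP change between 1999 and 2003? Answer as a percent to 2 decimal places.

28.93%

Real GDP 1999 = 1741.75 / 0.908 = 1918.23.
Real GDP 2003 = 2406.43 / 0.973 = 2473.21.
Real growth = 2473.21 / 1918.23 − 1 = 0.2893.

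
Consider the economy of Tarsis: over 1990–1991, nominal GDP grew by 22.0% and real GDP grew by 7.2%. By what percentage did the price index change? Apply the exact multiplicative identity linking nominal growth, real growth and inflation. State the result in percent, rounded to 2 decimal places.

(1 + g_nom) = (1 + g_real)(1 + π), so π = 1.2200 / 1.0720 − 1 = 0.13806.

13.81%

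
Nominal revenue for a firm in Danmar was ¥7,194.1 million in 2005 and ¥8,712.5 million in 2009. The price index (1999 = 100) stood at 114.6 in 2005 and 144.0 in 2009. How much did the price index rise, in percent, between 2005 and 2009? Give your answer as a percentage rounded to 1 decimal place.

Price-level change = 144.0 / 114.6 − 1 = 0.2565.

25.7%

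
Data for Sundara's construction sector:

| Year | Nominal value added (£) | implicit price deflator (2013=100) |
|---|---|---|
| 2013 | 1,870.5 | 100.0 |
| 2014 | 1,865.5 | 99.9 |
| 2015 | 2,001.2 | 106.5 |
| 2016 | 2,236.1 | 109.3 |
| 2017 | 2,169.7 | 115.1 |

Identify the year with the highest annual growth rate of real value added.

2016

2014: real = 1865.5/0.999 = 1867.37; growth vs 2013 (1870.50) = -0.17%.
2015: real = 2001.2/1.065 = 1879.06; growth vs 2014 (1867.37) = 0.63%.
2016: real = 2236.1/1.093 = 2045.84; growth vs 2015 (1879.06) = 8.88%.
2017: real = 2169.7/1.151 = 1885.06; growth vs 2016 (2045.84) = -7.86%.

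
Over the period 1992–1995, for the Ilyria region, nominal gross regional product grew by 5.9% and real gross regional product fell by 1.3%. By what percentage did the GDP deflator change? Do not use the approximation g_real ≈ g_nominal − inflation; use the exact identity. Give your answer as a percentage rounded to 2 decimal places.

7.29%

(1 + g_nom) = (1 + g_real)(1 + π), so π = 1.0590 / 0.9870 − 1 = 0.07295.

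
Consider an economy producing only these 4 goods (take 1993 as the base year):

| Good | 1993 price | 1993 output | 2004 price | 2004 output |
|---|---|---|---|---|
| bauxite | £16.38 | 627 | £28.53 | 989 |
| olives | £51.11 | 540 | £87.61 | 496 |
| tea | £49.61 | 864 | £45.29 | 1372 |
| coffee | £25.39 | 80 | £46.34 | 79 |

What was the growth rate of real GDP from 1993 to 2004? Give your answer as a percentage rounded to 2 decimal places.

34.87%

Real GDP 1993 = Nominal GDP 1993 = 16.38·627 + 51.11·540 + 49.61·864 + 25.39·80 = 82763.90.
Real GDP 2004 (at 1993 prices) = 16.38·989 + 51.11·496 + 49.61·1372 + 25.39·79 = 111621.11.
Real growth = 111621.11/82763.90 − 1 = 0.3487.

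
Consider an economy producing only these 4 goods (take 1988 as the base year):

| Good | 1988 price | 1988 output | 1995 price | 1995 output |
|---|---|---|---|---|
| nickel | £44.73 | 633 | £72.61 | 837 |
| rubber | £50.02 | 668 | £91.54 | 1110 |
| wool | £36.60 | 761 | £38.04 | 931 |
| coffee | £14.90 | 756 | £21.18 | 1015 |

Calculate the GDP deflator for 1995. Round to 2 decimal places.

154.26

Nominal GDP 1995 = 72.61·837 + 91.54·1110 + 38.04·931 + 21.18·1015 = 219296.91.
Real GDP 1995 (at 1988 prices) = 44.73·837 + 50.02·1110 + 36.60·931 + 14.90·1015 = 142159.31.
Deflator = Nominal/Real × 100 = 219296.91/142159.31 × 100 = 154.261.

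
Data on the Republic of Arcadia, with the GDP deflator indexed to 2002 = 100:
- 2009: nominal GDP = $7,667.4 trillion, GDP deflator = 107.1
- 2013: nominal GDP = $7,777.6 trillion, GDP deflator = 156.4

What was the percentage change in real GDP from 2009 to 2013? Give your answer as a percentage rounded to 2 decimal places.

-30.54%

Real GDP 2009 = 7667.4 / 1.071 = 7159.10.
Real GDP 2013 = 7777.6 / 1.564 = 4972.89.
Real growth = 4972.89 / 7159.10 − 1 = -0.3054.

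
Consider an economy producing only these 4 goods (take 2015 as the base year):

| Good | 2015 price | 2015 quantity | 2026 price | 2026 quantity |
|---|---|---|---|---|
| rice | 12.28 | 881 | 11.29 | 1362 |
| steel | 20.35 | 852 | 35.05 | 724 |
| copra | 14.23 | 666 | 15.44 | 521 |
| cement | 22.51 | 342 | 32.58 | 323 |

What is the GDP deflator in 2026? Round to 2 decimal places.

128.56

Nominal GDP 2026 = 11.29·1362 + 35.05·724 + 15.44·521 + 32.58·323 = 59320.76.
Real GDP 2026 (at 2015 prices) = 12.28·1362 + 20.35·724 + 14.23·521 + 22.51·323 = 46143.32.
Deflator = Nominal/Real × 100 = 59320.76/46143.32 × 100 = 128.558.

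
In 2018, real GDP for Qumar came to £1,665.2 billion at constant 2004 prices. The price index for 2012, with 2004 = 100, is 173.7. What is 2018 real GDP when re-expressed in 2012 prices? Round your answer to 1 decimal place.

£2,892.5 billion

Real GDP in 2012 prices = Real GDP in 2004 prices × (P_2012/P_2004) = 1665.2 × 1.737 = 2892.45.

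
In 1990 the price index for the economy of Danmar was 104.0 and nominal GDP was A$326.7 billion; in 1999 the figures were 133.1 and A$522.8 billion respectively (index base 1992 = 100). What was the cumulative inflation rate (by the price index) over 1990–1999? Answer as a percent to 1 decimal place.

Price-level change = 133.1 / 104.0 − 1 = 0.2798.

28.0%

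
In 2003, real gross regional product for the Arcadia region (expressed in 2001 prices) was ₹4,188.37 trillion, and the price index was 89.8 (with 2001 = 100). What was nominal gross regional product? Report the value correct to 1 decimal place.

₹3,761.2 trillion

Nominal gross regional product = Real × (price index/100) = 4188.37 × 0.898 = 3761.16.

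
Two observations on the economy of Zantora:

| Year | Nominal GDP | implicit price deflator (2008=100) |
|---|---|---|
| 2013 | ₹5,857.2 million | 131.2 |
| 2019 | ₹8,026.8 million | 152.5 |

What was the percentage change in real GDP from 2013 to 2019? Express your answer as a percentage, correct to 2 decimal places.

17.90%

Deflate each year: 2013 → 5857.2/1.312 = 4464.33; 2019 → 8026.8/1.525 = 5263.48.
So real GDP changed by 5263.48/4464.33 − 1 = 0.1790, i.e. 17.90%.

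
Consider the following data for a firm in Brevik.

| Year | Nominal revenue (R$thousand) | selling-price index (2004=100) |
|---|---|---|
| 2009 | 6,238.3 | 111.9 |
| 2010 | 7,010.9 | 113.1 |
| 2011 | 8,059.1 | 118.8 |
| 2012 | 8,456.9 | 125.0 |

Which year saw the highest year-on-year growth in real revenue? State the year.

2010: real = 7010.9/1.131 = 6198.85; growth vs 2009 (5574.89) = 11.19%.
2011: real = 8059.1/1.188 = 6783.75; growth vs 2010 (6198.85) = 9.44%.
2012: real = 8456.9/1.250 = 6765.52; growth vs 2011 (6783.75) = -0.27%.

2010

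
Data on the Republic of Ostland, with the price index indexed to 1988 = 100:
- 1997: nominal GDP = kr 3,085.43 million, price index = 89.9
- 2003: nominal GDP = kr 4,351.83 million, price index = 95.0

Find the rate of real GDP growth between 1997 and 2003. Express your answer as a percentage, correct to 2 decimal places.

33.47%

Real GDP 1997 = 3085.43 / 0.899 = 3432.07.
Real GDP 2003 = 4351.83 / 0.950 = 4580.87.
Real growth = 4580.87 / 3432.07 − 1 = 0.3347.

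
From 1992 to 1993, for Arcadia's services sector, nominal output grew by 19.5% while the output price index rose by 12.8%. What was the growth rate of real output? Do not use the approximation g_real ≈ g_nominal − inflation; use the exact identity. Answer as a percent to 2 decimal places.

(1 + g_nom) = (1 + g_real)(1 + π), so g_real = 1.1950 / 1.1280 − 1 = 0.05940.

5.94%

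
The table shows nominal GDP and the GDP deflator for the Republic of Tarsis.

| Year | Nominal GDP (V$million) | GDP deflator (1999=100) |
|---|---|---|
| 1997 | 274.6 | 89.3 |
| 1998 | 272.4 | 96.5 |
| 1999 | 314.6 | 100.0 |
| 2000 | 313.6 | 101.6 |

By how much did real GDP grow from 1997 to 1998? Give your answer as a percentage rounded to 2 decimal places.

Real GDP 1997 = 274.6/0.893 = 307.50.
Real GDP 1998 = 272.4/0.965 = 282.28.
Change = 282.28/307.50 − 1 = -0.0820.

-8.20%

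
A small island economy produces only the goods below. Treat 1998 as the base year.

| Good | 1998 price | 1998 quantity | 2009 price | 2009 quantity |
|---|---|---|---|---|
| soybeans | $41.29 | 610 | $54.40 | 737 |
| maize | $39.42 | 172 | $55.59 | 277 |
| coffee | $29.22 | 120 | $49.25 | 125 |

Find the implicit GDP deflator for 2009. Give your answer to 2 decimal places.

136.99

Nominal GDP 2009 = 54.40·737 + 55.59·277 + 49.25·125 = 61647.48.
Real GDP 2009 (at 1998 prices) = 41.29·737 + 39.42·277 + 29.22·125 = 45002.57.
Deflator = Nominal/Real × 100 = 61647.48/45002.57 × 100 = 136.987.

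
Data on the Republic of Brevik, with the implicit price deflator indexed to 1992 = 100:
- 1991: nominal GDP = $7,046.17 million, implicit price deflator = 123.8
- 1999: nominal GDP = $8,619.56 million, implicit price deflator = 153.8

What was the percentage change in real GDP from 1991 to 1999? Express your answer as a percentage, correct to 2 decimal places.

-1.53%

Real GDP 1991 = 7046.17 / 1.238 = 5691.58.
Real GDP 1999 = 8619.56 / 1.538 = 5604.40.
Real growth = 5604.40 / 5691.58 − 1 = -0.0153.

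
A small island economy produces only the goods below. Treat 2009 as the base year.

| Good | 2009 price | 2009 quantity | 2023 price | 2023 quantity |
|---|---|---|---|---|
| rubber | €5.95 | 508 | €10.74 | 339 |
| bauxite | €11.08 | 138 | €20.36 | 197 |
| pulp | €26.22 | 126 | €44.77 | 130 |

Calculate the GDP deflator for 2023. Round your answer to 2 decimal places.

177.07

Nominal GDP 2023 = 10.74·339 + 20.36·197 + 44.77·130 = 13471.88.
Real GDP 2023 (at 2009 prices) = 5.95·339 + 11.08·197 + 26.22·130 = 7608.41.
Deflator = Nominal/Real × 100 = 13471.88/7608.41 × 100 = 177.066.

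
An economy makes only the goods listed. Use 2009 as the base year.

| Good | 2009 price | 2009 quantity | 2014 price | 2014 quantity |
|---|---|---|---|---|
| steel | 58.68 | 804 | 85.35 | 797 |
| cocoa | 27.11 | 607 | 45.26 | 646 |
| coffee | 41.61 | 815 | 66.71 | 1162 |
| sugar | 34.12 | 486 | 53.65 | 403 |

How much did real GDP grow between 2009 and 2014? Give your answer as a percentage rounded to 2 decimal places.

10.74%

Real GDP 2009 = Nominal GDP 2009 = 58.68·804 + 27.11·607 + 41.61·815 + 34.12·486 = 114128.96.
Real GDP 2014 (at 2009 prices) = 58.68·797 + 27.11·646 + 41.61·1162 + 34.12·403 = 126382.20.
Real growth = 126382.20/114128.96 − 1 = 0.1074.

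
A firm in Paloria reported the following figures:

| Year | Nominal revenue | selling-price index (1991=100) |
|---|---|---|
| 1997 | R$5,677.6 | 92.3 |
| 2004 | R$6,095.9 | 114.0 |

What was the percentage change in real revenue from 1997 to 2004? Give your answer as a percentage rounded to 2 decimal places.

Deflate each year: 1997 → 5677.6/0.923 = 6151.25; 2004 → 6095.9/1.140 = 5347.28.
So real revenue changed by 5347.28/6151.25 − 1 = -0.1307, i.e. -13.07%.

-13.07%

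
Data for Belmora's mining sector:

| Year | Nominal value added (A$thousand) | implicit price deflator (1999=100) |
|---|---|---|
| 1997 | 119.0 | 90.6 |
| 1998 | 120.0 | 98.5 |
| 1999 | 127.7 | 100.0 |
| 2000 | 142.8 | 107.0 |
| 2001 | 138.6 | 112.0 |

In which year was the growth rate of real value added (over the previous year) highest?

1999

1998: real = 120.0/0.985 = 121.83; growth vs 1997 (131.35) = -7.25%.
1999: real = 127.7/1.000 = 127.70; growth vs 1998 (121.83) = 4.82%.
2000: real = 142.8/1.070 = 133.46; growth vs 1999 (127.70) = 4.51%.
2001: real = 138.6/1.120 = 123.75; growth vs 2000 (133.46) = -7.28%.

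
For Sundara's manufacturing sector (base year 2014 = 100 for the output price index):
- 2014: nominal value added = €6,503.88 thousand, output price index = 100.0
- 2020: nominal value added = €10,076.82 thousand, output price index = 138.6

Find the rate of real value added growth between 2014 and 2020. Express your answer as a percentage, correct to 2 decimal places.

Deflate each year: 2014 → 6503.88/1.000 = 6503.88; 2020 → 10076.82/1.386 = 7270.43.
So real value added changed by 7270.43/6503.88 − 1 = 0.1179, i.e. 11.79%.

11.79%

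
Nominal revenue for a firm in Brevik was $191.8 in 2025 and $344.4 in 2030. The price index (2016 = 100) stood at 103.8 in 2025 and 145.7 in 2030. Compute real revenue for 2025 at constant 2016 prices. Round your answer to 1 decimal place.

$184.8

Real revenue = Nominal / (price index/100) = 191.8 / 1.038 = 184.78.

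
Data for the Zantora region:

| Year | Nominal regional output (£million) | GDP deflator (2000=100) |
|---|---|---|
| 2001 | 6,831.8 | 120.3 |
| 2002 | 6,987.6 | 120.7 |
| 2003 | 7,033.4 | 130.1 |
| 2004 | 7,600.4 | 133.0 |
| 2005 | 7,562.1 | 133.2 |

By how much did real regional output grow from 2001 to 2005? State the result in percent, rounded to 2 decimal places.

-0.03%

Real regional output 2001 = 6831.8/1.203 = 5678.97.
Real regional output 2005 = 7562.1/1.332 = 5677.25.
Change = 5677.25/5678.97 − 1 = -0.0003.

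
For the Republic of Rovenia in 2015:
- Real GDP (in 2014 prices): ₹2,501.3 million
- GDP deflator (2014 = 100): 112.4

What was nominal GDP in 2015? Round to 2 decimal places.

Nominal GDP = Real × (GDP deflator/100) = 2501.3 × 1.124 = 2811.46.

₹2,811.46 million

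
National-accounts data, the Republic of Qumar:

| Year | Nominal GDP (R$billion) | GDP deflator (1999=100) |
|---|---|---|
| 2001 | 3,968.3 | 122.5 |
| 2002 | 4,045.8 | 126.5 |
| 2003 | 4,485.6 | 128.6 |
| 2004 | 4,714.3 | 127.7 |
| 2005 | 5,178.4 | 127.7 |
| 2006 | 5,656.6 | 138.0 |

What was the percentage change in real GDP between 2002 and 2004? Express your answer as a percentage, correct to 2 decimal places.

Real GDP 2002 = 4045.8/1.265 = 3198.26.
Real GDP 2004 = 4714.3/1.277 = 3691.70.
Change = 3691.70/3198.26 − 1 = 0.1543.

15.43%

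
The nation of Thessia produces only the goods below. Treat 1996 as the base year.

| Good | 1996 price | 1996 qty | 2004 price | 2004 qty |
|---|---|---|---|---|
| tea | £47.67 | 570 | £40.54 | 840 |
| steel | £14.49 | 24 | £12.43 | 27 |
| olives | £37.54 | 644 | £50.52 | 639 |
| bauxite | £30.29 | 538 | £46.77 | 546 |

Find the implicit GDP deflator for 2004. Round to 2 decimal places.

Nominal GDP 2004 = 40.54·840 + 12.43·27 + 50.52·639 + 46.77·546 = 92207.91.
Real GDP 2004 (at 1996 prices) = 47.67·840 + 14.49·27 + 37.54·639 + 30.29·546 = 80960.43.
Deflator = Nominal/Real × 100 = 92207.91/80960.43 × 100 = 113.893.

113.89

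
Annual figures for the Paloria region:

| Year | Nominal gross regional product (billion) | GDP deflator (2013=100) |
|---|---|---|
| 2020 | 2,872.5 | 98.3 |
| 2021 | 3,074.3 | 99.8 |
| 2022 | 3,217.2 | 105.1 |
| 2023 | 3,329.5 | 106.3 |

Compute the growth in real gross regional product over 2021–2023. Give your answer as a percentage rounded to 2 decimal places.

1.68%

Real gross regional product 2021 = 3074.3/0.998 = 3080.46.
Real gross regional product 2023 = 3329.5/1.063 = 3132.17.
Change = 3132.17/3080.46 − 1 = 0.0168.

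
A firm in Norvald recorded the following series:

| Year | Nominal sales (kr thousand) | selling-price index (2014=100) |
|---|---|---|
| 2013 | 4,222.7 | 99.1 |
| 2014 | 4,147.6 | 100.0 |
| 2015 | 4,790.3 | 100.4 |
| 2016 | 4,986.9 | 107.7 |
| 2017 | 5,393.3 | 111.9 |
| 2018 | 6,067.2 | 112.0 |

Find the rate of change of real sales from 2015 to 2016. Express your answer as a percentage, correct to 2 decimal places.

Real sales 2015 = 4790.3/1.004 = 4771.22.
Real sales 2016 = 4986.9/1.077 = 4630.36.
Change = 4630.36/4771.22 − 1 = -0.0295.

-2.95%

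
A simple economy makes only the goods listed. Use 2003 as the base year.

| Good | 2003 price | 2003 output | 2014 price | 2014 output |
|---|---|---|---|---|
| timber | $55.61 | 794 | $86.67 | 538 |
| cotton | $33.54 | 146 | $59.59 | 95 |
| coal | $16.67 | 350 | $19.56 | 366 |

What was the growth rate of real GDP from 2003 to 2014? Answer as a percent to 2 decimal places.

Real GDP 2003 = Nominal GDP 2003 = 55.61·794 + 33.54·146 + 16.67·350 = 54885.68.
Real GDP 2014 (at 2003 prices) = 55.61·538 + 33.54·95 + 16.67·366 = 39205.70.
Real growth = 39205.70/54885.68 − 1 = -0.2857.

-28.57%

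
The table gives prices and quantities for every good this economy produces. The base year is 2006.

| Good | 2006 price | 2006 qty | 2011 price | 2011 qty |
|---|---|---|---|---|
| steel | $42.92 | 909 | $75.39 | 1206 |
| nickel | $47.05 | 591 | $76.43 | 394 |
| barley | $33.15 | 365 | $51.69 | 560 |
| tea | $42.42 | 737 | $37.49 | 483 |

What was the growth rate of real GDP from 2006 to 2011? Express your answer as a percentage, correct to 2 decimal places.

-0.76%

Real GDP 2006 = Nominal GDP 2006 = 42.92·909 + 47.05·591 + 33.15·365 + 42.42·737 = 110184.12.
Real GDP 2011 (at 2006 prices) = 42.92·1206 + 47.05·394 + 33.15·560 + 42.42·483 = 109352.08.
Real growth = 109352.08/110184.12 − 1 = -0.0076.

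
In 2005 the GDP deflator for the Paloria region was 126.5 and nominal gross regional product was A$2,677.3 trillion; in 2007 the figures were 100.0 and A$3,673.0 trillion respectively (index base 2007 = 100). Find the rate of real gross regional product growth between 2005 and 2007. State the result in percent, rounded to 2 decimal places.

73.55%

Real gross regional product 2005 = 2677.3 / 1.265 = 2116.44.
Real gross regional product 2007 = 3673.0 / 1.000 = 3673.00.
Real growth = 3673.00 / 2116.44 − 1 = 0.7355.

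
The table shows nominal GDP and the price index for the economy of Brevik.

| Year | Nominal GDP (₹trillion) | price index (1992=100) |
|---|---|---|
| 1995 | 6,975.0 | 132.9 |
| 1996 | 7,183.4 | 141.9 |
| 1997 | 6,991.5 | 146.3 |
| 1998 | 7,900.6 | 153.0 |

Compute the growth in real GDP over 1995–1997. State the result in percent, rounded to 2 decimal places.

Real GDP 1995 = 6975.0/1.329 = 5248.31.
Real GDP 1997 = 6991.5/1.463 = 4778.88.
Change = 4778.88/5248.31 − 1 = -0.0894.

-8.94%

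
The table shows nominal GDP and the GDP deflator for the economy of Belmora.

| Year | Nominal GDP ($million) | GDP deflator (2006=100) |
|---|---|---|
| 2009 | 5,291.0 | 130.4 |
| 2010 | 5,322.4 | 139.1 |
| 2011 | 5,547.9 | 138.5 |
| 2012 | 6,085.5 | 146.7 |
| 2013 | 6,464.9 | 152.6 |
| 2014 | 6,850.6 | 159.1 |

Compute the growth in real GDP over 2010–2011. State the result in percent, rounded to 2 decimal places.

4.69%

Real GDP 2010 = 5322.4/1.391 = 3826.31.
Real GDP 2011 = 5547.9/1.385 = 4005.70.
Change = 4005.70/3826.31 − 1 = 0.0469.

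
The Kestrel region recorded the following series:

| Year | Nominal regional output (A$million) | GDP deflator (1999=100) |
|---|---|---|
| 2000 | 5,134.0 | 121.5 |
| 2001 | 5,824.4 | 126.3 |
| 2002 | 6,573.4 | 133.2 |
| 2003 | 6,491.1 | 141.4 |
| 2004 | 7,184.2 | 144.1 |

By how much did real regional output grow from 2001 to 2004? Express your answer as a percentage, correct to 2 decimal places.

Real regional output 2001 = 5824.4/1.263 = 4611.56.
Real regional output 2004 = 7184.2/1.441 = 4985.57.
Change = 4985.57/4611.56 − 1 = 0.0811.

8.11%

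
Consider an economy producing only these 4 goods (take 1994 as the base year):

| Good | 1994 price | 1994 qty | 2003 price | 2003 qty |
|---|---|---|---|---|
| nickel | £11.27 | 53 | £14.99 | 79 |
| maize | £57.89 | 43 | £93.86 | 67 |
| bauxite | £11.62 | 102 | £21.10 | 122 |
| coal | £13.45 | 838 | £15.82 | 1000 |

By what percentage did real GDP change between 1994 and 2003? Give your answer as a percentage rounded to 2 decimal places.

26.34%

Real GDP 1994 = Nominal GDP 1994 = 11.27·53 + 57.89·43 + 11.62·102 + 13.45·838 = 15542.92.
Real GDP 2003 (at 1994 prices) = 11.27·79 + 57.89·67 + 11.62·122 + 13.45·1000 = 19636.60.
Real growth = 19636.60/15542.92 − 1 = 0.2634.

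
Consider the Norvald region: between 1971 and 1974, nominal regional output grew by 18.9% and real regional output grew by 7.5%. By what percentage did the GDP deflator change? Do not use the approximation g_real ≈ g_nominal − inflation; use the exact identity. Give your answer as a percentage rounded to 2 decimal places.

10.60%

(1 + g_nom) = (1 + g_real)(1 + π), so π = 1.1890 / 1.0750 − 1 = 0.10605.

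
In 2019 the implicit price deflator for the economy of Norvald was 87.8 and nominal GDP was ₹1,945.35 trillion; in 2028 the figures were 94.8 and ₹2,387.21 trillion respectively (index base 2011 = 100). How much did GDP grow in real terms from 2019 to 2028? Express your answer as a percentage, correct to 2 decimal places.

13.65%

Real GDP 2019 = 1945.35 / 0.878 = 2215.66.
Real GDP 2028 = 2387.21 / 0.948 = 2518.15.
Real growth = 2518.15 / 2215.66 − 1 = 0.1365.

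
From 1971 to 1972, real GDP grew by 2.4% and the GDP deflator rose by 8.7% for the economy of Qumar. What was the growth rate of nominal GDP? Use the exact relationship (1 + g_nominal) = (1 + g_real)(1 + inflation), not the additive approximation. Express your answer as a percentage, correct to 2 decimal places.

11.31%

(1 + g_nom) = (1 + g_real)(1 + π) = 1.0240 × 1.0870 = 1.11309.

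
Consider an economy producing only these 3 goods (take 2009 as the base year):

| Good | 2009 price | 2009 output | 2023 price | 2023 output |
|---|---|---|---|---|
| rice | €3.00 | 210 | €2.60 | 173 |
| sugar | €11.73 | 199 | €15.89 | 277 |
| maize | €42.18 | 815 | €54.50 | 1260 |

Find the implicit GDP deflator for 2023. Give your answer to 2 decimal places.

Nominal GDP 2023 = 2.60·173 + 15.89·277 + 54.50·1260 = 73521.33.
Real GDP 2023 (at 2009 prices) = 3.00·173 + 11.73·277 + 42.18·1260 = 56915.01.
Deflator = Nominal/Real × 100 = 73521.33/56915.01 × 100 = 129.177.

129.18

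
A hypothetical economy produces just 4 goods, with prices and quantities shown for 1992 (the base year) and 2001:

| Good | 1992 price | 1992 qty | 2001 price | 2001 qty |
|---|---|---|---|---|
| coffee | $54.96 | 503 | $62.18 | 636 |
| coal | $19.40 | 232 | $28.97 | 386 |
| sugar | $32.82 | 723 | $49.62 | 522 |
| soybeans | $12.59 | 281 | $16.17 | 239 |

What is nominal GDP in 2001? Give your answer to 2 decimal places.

Nominal GDP 2001 = Σ (p_2001 × q_2001) = 62.18·636 + 28.97·386 + 49.62·522 + 16.17·239 = 80495.17.

$80495.17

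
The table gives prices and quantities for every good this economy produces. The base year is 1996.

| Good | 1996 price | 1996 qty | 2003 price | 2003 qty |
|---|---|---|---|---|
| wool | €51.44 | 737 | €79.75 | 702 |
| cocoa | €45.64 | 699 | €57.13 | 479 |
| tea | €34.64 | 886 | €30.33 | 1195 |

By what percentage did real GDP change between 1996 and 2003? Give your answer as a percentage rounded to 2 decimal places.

-1.13%

Real GDP 1996 = Nominal GDP 1996 = 51.44·737 + 45.64·699 + 34.64·886 = 100504.68.
Real GDP 2003 (at 1996 prices) = 51.44·702 + 45.64·479 + 34.64·1195 = 99367.24.
Real growth = 99367.24/100504.68 − 1 = -0.0113.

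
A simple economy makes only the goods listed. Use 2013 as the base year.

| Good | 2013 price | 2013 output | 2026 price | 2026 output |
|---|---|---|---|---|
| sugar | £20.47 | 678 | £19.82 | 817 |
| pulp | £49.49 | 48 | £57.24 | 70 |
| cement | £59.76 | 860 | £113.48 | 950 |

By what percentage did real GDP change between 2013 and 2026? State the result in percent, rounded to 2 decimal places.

13.77%

Real GDP 2013 = Nominal GDP 2013 = 20.47·678 + 49.49·48 + 59.76·860 = 67647.78.
Real GDP 2026 (at 2013 prices) = 20.47·817 + 49.49·70 + 59.76·950 = 76960.29.
Real growth = 76960.29/67647.78 − 1 = 0.1377.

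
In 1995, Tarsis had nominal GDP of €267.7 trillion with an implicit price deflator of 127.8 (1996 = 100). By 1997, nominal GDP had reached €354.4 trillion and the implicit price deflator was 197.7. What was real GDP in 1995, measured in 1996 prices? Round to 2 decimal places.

Real GDP = Nominal / (implicit price deflator/100) = 267.7 / 1.278 = 209.47.

€209.47 trillion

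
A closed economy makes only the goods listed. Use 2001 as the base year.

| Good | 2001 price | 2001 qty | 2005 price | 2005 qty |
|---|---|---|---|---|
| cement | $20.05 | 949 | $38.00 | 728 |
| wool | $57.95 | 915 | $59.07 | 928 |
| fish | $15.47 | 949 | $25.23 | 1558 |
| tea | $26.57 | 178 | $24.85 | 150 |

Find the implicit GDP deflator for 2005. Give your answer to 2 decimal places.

130.12

Nominal GDP 2005 = 38.00·728 + 59.07·928 + 25.23·1558 + 24.85·150 = 125516.80.
Real GDP 2005 (at 2001 prices) = 20.05·728 + 57.95·928 + 15.47·1558 + 26.57·150 = 96461.76.
Deflator = Nominal/Real × 100 = 125516.80/96461.76 × 100 = 130.121.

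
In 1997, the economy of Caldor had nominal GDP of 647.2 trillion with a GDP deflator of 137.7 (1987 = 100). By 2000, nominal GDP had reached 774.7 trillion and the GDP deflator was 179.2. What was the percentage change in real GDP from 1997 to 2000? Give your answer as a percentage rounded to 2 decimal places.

Real GDP 1997 = 647.2 / 1.377 = 470.01.
Real GDP 2000 = 774.7 / 1.792 = 432.31.
Real growth = 432.31 / 470.01 − 1 = -0.0802.

-8.02%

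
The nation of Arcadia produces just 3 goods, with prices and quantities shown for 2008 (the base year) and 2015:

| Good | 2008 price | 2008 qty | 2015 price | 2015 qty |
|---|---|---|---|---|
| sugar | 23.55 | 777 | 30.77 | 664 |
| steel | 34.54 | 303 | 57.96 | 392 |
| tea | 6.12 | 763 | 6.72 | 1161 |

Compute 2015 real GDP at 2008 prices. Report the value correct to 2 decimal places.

36282.20

Real GDP 2015 = Σ (p_2008 × q_2015) = 23.55·664 + 34.54·392 + 6.12·1161 = 36282.20.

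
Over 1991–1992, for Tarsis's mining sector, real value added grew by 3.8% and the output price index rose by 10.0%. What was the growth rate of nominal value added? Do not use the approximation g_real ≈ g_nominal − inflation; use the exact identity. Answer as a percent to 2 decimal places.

(1 + g_nom) = (1 + g_real)(1 + π) = 1.0380 × 1.1000 = 1.14180.

14.18%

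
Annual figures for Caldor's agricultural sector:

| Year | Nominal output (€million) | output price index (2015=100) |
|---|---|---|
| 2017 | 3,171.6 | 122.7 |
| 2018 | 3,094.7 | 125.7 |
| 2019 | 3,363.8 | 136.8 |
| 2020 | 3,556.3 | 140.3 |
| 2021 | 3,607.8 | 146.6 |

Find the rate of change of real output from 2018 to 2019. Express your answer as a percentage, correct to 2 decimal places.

Real output 2018 = 3094.7/1.257 = 2461.97.
Real output 2019 = 3363.8/1.368 = 2458.92.
Change = 2458.92/2461.97 − 1 = -0.0012.

-0.12%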